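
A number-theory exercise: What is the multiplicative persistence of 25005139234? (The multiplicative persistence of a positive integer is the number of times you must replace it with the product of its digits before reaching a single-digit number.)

1

25005139234 → 0 (1 step)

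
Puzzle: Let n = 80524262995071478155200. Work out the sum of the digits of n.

92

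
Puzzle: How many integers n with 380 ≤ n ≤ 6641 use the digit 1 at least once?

2409

The integers in [380, 6641] that use the digit 1 at least once: 381, 391, 401, 410, 411, 412, …, 6631, 6641.
2409 qualify.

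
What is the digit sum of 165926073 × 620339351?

165926073 × 620339351 = 102930472438798623
Sum of its 18 digits: 78.

78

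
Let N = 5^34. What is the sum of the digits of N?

103

5^34 = 582076609134674072265625
Sum of its 24 digits: 103.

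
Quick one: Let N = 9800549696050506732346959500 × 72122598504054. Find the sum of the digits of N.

162

9800549696050506732346959500 × 72122598504054 = 706841110847279161246395477007195323813000
Sum of its 42 digits: 162.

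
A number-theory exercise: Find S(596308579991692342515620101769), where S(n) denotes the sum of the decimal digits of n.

140

5+9+6+3+0+8+5+7+9+9+9+1+6+9+2+3+4+2+5+1+5+6+2+0+1+0+1+7+6+9 = 140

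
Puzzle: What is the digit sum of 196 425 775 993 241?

1+9+6+4+2+5+7+7+5+9+9+3+2+4+1 = 74

74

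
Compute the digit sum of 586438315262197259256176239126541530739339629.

5+8+6+4+3+8+3+1+5+2+6+2+1+9+7+2+5+9+2+5+6+1+7+6+2+3+9+1+2+6+5+4+1+5+3+0+7+3+9+3+3+9+6+2+9 = 205

205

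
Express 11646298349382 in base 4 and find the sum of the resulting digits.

11646298349382 in base 4 is 2221132131132131331012.
Digit sum: 2+2+2+1+1+3+2+1+3+1+1+3+2+1+3+1+3+3+1+0+1+2 = 39.

39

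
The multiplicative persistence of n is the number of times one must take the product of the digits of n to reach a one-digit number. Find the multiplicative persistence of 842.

842 → 64 → 24 → 8 (3 steps)

3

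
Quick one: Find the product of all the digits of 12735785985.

21168000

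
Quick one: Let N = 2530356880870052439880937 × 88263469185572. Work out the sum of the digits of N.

172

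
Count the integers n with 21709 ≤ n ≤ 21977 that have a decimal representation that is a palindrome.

The integers in [21709, 21977] that have a decimal representation that is a palindrome: 21712, 21812, 21912.
3 qualify.

3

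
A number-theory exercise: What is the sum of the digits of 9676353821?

50

9+6+7+6+3+5+3+8+2+1 = 50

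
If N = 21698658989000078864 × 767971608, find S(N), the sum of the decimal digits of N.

21698658989000078864 × 767971608 = 16663954035226044877312893312
Sum of its 29 digits: 120.

120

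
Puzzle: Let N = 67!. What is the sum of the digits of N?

369

67! = 36471110918188685288249859096605464427167635314049524593701628500267962436943872000000000000000
Sum of its 95 digits: 369.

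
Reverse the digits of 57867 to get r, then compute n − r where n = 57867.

-19008

Reverse of 57867 is 76875.
57867 − 76875 = -19008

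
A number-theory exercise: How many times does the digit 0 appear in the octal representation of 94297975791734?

1

94297975791734 in base 8 is 2534156526320166.
The digit 0 appears 1 time.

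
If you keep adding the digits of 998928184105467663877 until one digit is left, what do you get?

1

9+9+8+9+2+8+1+8+4+1+0+5+4+6+7+6+6+3+8+7+7 = 118
1+1+8 = 10
1+0 = 1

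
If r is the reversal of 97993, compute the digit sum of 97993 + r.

Reversal of 97993 is 39979; 97993 + 39979 = 137972.
Digit sum of 137972: 1+3+7+9+7+2 = 29.

29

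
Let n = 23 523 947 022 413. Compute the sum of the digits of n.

47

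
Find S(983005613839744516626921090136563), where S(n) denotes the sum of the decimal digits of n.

141

9+8+3+0+0+5+6+1+3+8+3+9+7+4+4+5+1+6+6+2+6+9+2+1+0+9+0+1+3+6+5+6+3 = 141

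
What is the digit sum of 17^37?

17^37 = 3362095853201812742282475234995233875224247377
Sum of its 46 digits: 197.

197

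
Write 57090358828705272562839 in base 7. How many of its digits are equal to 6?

57090358828705272562839 in base 7 is 603665324113066520512434234.
The digit 6 appears 5 times.

5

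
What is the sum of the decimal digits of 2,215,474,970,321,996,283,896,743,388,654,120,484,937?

2+2+1+5+4+7+4+9+7+0+3+2+1+9+9+6+2+8+3+8+9+6+7+4+3+3+8+8+6+5+4+1+2+0+4+8+4+9+3+7 = 193

193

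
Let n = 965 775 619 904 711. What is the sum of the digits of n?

77

9+6+5+7+7+5+6+1+9+9+0+4+7+1+1 = 77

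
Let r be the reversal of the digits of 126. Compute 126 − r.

-495

Reverse of 126 is 621.
126 − 621 = -495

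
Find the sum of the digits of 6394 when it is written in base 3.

12

6394 in base 3 is 22202211.
Digit sum: 2+2+2+0+2+2+1+1 = 12.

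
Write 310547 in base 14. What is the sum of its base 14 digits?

29

310547 in base 14 is 8125D.
Digit sum: 8+1+2+5+13 = 29.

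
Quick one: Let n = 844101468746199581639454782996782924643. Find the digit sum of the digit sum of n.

5

First digit sum: 203.
2+0+3 = 5.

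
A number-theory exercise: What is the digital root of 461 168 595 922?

4+6+1+1+6+8+5+9+5+9+2+2 = 58
5+8 = 13
1+3 = 4

4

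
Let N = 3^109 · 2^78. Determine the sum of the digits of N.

3^109 · 2^78 = 3065888992870305930304802543752682705314779198941986736436435106766417559552
Sum of its 76 digits: 360.

360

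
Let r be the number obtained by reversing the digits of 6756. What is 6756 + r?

13332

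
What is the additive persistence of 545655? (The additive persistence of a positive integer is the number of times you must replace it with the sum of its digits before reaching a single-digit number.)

545655 → 30 → 3 (2 steps)

2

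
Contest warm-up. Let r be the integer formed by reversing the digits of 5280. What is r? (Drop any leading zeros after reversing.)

825

Reversing 5280 gives 825.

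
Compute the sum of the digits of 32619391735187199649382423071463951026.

169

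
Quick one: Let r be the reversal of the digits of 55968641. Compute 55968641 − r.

41281686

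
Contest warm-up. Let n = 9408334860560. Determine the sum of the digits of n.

9+4+0+8+3+3+4+8+6+0+5+6+0 = 56

56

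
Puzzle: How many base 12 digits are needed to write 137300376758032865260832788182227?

30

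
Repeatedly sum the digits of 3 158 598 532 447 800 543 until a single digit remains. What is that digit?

3+1+5+8+5+9+8+5+3+2+4+4+7+8+0+0+5+4+3 = 84
8+4 = 12
1+2 = 3

3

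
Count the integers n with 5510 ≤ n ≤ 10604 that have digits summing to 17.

The integers in [5510, 10604] that have digits summing to 17: 5516, 5525, 5534, 5543, 5552, 5561, …, 10583, 10592.
294 qualify.

294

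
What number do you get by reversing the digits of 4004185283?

3825814004

Reversing 4004185283 gives 3825814004.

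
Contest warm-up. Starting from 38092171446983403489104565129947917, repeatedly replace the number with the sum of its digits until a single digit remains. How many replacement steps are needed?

38092171446983403489104565129947917 → 163 → 10 → 1 (3 steps)

3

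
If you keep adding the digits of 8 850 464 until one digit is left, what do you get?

8

8+8+5+0+4+6+4 = 35
3+5 = 8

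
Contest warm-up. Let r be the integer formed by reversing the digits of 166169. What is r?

Reversing 166169 gives 961661.

961661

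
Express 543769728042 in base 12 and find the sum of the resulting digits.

543769728042 in base 12 is 8947746B6B6.
Digit sum: 8+9+4+7+7+4+6+11+6+11+6 = 79.

79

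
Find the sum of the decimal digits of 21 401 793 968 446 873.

2+1+4+0+1+7+9+3+9+6+8+4+4+6+8+7+3 = 82

82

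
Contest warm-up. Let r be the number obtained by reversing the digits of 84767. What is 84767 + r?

161515

Reverse of 84767 is 76748.
84767 + 76748 = 161515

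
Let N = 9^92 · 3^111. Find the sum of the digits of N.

603

9^92 · 3^111 = 563339419994190847700930153835754386693266237141306322927902016783411511018514718493004963603658195013376479179415613344911575031957595780107
Sum of its 141 digits: 603.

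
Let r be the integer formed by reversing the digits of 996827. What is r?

728699

Reversing 996827 gives 728699.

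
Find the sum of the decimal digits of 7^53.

220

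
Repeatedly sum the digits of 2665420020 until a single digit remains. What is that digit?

2+6+6+5+4+2+0+0+2+0 = 27
2+7 = 9

9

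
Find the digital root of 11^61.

2

The digital root of n equals n mod 9 (or 9 when 9 | n), so we need 11^61 mod 9.
11^61 ≡ 2 (mod 9), so the digital root is 2.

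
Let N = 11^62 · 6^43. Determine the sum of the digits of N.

378

11^62 · 6^43 = 106377614302360153503084308214077234225725371654715082399073720403174747254272060582640780822183936
Sum of its 99 digits: 378.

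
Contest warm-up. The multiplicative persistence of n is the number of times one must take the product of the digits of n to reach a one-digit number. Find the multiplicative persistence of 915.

3

915 → 45 → 20 → 0 (3 steps)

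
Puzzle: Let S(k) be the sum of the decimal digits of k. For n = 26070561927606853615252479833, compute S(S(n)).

11

First digit sum: 128.
1+2+8 = 11.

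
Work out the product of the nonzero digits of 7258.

560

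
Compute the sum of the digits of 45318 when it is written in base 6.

23

45318 in base 6 is 545450.
Digit sum: 5+4+5+4+5+0 = 23.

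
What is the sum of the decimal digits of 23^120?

721

23^120 = 25547024360008320034716845003257365943632624968308007978003956631070331770034737801377170772800110738892953971818279672252777842139713519289874946645982858448971201
Sum of its 164 digits: 721.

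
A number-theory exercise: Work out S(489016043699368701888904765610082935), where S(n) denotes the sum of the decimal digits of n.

173

4+8+9+0+1+6+0+4+3+6+9+9+3+6+8+7+0+1+8+8+8+9+0+4+7+6+5+6+1+0+0+8+2+9+3+5 = 173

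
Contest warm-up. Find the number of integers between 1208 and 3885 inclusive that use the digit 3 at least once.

The integers in [1208, 3885] that use the digit 3 at least once: 1213, 1223, 1230, 1231, 1232, 1233, …, 3884, 3885.
1389 qualify.

1389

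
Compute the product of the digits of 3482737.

28224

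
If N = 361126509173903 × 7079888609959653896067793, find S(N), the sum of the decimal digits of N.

155

361126509173903 × 7079888609959653896067793 = 2556735459054806311273024604912514406079
Sum of its 40 digits: 155.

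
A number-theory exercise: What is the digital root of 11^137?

5

The digital root of n equals n mod 9 (or 9 when 9 | n), so we need 11^137 mod 9.
11^137 ≡ 5 (mod 9), so the digital root is 5.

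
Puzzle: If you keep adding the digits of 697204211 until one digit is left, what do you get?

5

6+9+7+2+0+4+2+1+1 = 32
3+2 = 5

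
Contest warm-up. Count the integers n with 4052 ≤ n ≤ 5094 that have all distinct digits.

535

The integers in [4052, 5094] that have all distinct digits: 4052, 4053, 4056, 4057, 4058, 4059, …, 5093, 5094.
535 qualify.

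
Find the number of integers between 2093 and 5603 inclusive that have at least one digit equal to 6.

913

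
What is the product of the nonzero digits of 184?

1×8×4 = 32

32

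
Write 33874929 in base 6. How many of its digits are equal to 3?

2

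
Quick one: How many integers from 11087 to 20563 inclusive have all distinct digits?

2834

The integers in [11087, 20563] that have all distinct digits: 12034, 12035, 12036, 12037, 12038, 12039, …, 20561, 20563.
2834 qualify.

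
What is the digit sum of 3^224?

486

3^224 = 75017235761082801347754799639985631302843555773437467049335826804960201862842485462417511176795886253700481
Sum of its 107 digits: 486.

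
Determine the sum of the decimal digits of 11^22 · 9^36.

11^22 · 9^36 = 1833873662243278533143965939418611284995952771095911450761
Sum of its 58 digits: 270.

270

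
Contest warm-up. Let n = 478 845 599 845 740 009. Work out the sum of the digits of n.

4+7+8+8+4+5+5+9+9+8+4+5+7+4+0+0+0+9 = 96

96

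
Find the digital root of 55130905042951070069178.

5+5+1+3+0+9+0+5+0+4+2+9+5+1+0+7+0+0+6+9+1+7+8 = 87
8+7 = 15
1+5 = 6

6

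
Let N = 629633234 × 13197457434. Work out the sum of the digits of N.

629633234 × 13197457434 = 8309557804746761556
Sum of its 19 digits: 96.

96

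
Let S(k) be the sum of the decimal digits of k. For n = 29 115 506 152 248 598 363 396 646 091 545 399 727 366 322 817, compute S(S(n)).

First digit sum: 218.
2+1+8 = 11.

11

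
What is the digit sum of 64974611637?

6+4+9+7+4+6+1+1+6+3+7 = 54

54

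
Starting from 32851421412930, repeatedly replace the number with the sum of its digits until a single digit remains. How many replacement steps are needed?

2

32851421412930 → 45 → 9 (2 steps)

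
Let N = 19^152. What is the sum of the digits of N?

19^152 = 234718512829942168237789115628107386780860072116105768000481772477862155758310125071302105955207593945946527633822564373912246583031582060818244185344964704201522592611528077484453228622686187361
Sum of its 195 digits: 820.

820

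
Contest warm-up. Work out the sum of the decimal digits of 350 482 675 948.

3+5+0+4+8+2+6+7+5+9+4+8 = 61

61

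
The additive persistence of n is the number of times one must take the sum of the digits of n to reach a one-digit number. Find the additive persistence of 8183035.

8183035 → 28 → 10 → 1 (3 steps)

3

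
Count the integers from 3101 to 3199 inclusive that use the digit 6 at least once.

19

The integers in [3101, 3199] that use the digit 6 at least once: 3106, 3116, 3126, 3136, 3146, 3156, …, 3186, 3196.
19 qualify.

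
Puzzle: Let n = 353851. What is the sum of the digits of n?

25

3+5+3+8+5+1 = 25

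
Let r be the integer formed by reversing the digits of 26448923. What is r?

32984462

Reversing 26448923 gives 32984462.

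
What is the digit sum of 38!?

38! = 523022617466601111760007224100074291200000000
Sum of its 45 digits: 108.

108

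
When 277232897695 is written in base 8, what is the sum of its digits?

47

277232897695 in base 8 is 4021427447237.
Digit sum: 4+0+2+1+4+2+7+4+4+7+2+3+7 = 47.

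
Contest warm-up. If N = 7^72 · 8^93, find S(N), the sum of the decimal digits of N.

656

7^72 · 8^93 = 6830109577861213823027298719305826260056362439849254468397093802783431412745548677283094908107027658138752293290889171979723313284252320229490688
Sum of its 145 digits: 656.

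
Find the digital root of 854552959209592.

8+5+4+5+5+2+9+5+9+2+0+9+5+9+2 = 79
7+9 = 16
1+6 = 7

7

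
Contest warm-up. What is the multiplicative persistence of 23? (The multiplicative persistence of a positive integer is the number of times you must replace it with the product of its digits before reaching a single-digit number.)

23 → 6 (1 step)

1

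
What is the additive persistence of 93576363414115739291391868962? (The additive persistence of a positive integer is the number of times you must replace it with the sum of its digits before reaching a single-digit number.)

93576363414115739291391868962 → 141 → 6 (2 steps)

2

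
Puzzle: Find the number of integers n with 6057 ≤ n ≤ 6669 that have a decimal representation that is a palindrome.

6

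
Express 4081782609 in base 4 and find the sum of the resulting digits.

24

4081782609 in base 4 is 3303102300331101.
Digit sum: 3+3+0+3+1+0+2+3+0+0+3+3+1+1+0+1 = 24.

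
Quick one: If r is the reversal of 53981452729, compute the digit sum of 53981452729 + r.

Reversal of 53981452729 is 92725418935; 53981452729 + 92725418935 = 146706871664.
Digit sum of 146706871664: 1+4+6+7+0+6+8+7+1+6+6+4 = 56.

56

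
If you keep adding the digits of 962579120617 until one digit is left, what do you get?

9+6+2+5+7+9+1+2+0+6+1+7 = 55
5+5 = 10
1+0 = 1

1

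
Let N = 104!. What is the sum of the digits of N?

702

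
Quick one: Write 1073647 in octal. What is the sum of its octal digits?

29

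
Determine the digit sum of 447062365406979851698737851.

4+4+7+0+6+2+3+6+5+4+0+6+9+7+9+8+5+1+6+9+8+7+3+7+8+5+1 = 140

140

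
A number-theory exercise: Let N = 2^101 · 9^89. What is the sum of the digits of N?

2^101 · 9^89 = 21459169105363837849077814915539342108300145214263357378038687803855181337095465509024042806008297896712020403683328
Sum of its 116 digits: 486.

486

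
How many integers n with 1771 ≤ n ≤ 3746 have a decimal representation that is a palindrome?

The integers in [1771, 3746] that have a decimal representation that is a palindrome: 1771, 1881, 1991, 2002, 2112, 2222, …, 3553, 3663.
20 qualify.

20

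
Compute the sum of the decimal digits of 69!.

69! = 171122452428141311372468338881272839092270544893520369393648040923257279754140647424000000000000000
Sum of its 99 digits: 351.

351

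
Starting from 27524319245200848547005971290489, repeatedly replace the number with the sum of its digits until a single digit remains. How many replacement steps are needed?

3

27524319245200848547005971290489 → 136 → 10 → 1 (3 steps)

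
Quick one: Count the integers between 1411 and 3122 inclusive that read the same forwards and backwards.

18

The integers in [1411, 3122] that read the same forwards and backwards: 1441, 1551, 1661, 1771, 1881, 1991, …, 3003, 3113.
18 qualify.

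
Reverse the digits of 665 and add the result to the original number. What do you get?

1231

Reverse of 665 is 566.
665 + 566 = 1231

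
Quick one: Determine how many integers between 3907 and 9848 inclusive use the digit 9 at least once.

2297

The integers in [3907, 9848] that use the digit 9 at least once: 3907, 3908, 3909, 3910, 3911, 3912, …, 9847, 9848.
2297 qualify.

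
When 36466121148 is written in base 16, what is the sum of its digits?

36466121148 in base 16 is 87D8CD9BC.
Digit sum: 8+7+13+8+12+13+9+11+12 = 93.

93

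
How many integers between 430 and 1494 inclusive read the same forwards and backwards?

62

The integers in [430, 1494] that read the same forwards and backwards: 434, 444, 454, 464, 474, 484, …, 1331, 1441.
62 qualify.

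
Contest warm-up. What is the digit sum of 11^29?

140

11^29 = 1586309297171491574414436704891
Sum of its 31 digits: 140.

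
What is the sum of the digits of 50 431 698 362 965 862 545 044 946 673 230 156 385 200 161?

5+0+4+3+1+6+9+8+3+6+2+9+6+5+8+6+2+5+4+5+0+4+4+9+4+6+6+7+3+2+3+0+1+5+6+3+8+5+2+0+0+1+6+1 = 183

183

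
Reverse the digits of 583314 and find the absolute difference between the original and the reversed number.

Reverse of 583314 is 413385.
|583314 − 413385| = 169929

169929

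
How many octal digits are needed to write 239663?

239663 in base 8 is 724057, which has 6 digits.

6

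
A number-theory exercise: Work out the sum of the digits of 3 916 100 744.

35

3+9+1+6+1+0+0+7+4+4 = 35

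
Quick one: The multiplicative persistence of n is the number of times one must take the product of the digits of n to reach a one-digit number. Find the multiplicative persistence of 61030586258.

61030586258 → 0 (1 step)

1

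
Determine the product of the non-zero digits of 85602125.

4800

8×5×6×2×1×2×5 = 4800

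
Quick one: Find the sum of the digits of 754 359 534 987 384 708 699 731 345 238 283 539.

189

7+5+4+3+5+9+5+3+4+9+8+7+3+8+4+7+0+8+6+9+9+7+3+1+3+4+5+2+3+8+2+8+3+5+3+9 = 189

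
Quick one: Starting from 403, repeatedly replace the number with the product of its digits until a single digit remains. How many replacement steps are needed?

1

403 → 0 (1 step)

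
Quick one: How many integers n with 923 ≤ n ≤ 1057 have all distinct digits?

The integers in [923, 1057] that have all distinct digits: 923, 924, 925, 926, 927, 928, …, 1056, 1057.
80 qualify.

80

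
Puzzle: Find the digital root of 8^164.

The digital root of n equals n mod 9 (or 9 when 9 | n), so we need 8^164 mod 9.
8^164 ≡ 1 (mod 9), so the digital root is 1.

1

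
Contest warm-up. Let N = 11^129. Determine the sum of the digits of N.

656

11^129 = 218603134753762494272639555678903983751306977295689903365186329959115364317871804791260351885762743562216612468683778684787035484090891
Sum of its 135 digits: 656.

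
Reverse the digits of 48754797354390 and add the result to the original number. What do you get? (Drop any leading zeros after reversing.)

58100177100174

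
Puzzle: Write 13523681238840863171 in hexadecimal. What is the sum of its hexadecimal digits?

146

13523681238840863171 in base 16 is BBADC46F68B969C3.
Digit sum: 11+11+10+13+12+4+6+15+6+8+11+9+6+9+12+3 = 146.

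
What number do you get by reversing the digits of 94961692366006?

60066329616949

Reversing 94961692366006 gives 60066329616949.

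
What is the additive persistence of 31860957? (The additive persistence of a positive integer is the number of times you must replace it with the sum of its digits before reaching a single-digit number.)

3

31860957 → 39 → 12 → 3 (3 steps)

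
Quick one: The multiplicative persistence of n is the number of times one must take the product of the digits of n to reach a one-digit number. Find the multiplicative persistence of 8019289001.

8019289001 → 0 (1 step)

1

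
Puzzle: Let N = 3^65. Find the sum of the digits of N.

135

3^65 = 10301051460877537453973547267843
Sum of its 32 digits: 135.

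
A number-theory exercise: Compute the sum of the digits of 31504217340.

30

3+1+5+0+4+2+1+7+3+4+0 = 30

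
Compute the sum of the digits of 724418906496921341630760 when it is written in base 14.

724418906496921341630760 in base 14 is 89302741D9A12A3D369BA.
Digit sum: 8+9+3+0+2+7+4+1+13+9+10+1+2+10+3+13+3+6+9+11+10 = 134.

134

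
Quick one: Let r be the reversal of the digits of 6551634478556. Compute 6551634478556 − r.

Reverse of 6551634478556 is 6558744361556.
6551634478556 − 6558744361556 = -7109883000

-7109883000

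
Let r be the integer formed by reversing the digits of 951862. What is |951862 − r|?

683703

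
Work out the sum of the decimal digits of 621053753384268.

63

6+2+1+0+5+3+7+5+3+3+8+4+2+6+8 = 63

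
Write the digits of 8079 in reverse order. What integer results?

9708

Reversing 8079 gives 9708.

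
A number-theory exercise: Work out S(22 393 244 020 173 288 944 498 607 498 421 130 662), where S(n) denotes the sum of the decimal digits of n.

2+2+3+9+3+2+4+4+0+2+0+1+7+3+2+8+8+9+4+4+4+9+8+6+0+7+4+9+8+4+2+1+1+3+0+6+6+2 = 157

157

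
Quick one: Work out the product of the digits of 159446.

4320

1×5×9×4×4×6 = 4320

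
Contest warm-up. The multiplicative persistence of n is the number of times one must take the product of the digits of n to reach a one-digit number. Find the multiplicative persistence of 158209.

1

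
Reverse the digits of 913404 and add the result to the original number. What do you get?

1317723

Reverse of 913404 is 404319.
913404 + 404319 = 1317723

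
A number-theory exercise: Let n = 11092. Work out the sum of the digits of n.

1+1+0+9+2 = 13

13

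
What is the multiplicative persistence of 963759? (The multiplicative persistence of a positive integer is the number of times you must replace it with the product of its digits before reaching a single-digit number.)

2

963759 → 51030 → 0 (2 steps)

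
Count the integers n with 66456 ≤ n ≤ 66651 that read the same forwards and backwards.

2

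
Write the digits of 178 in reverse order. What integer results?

Reversing 178 gives 871.

871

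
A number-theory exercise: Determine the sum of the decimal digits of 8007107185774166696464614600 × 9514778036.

177

8007107185774166696464614600 × 9514778036 = 76185847583101812939724193847284925600
Sum of its 38 digits: 177.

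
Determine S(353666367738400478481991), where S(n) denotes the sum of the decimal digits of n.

118

3+5+3+6+6+6+3+6+7+7+3+8+4+0+0+4+7+8+4+8+1+9+9+1 = 118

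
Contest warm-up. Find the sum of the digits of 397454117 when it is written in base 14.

47

397454117 in base 14 is 3AB00B1B.
Digit sum: 3+10+11+0+0+11+1+11 = 47.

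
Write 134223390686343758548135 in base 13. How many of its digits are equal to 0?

134223390686343758548135 in base 13 is 70A75415017906877975A.
The digit 0 appears 3 times.

3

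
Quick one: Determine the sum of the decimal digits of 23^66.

23^66 = 748233549237974650065756844797564034410647793858453279309526582999549343822862485852214289
Sum of its 90 digits: 451.

451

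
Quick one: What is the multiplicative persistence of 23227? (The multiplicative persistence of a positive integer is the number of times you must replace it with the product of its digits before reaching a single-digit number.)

4

23227 → 168 → 48 → 32 → 6 (4 steps)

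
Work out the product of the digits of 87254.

8×7×2×5×4 = 2240

2240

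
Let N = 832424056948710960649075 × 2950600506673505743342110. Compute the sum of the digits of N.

832424056948710960649075 × 2950600506673505743342110 = 2456150844200081759790003265998872526885380048250
Sum of its 49 digits: 210.

210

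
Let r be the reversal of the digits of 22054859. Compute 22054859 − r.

-73790163

Reverse of 22054859 is 95845022.
22054859 − 95845022 = -73790163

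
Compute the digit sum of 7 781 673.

7+7+8+1+6+7+3 = 39

39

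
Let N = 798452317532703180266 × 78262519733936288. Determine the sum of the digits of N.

181

798452317532703180266 × 78262519733936288 = 62488890257510345841877740784222892608
Sum of its 38 digits: 181.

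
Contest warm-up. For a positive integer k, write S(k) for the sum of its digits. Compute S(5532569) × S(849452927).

1750

S(5532569) = 5+5+3+2+5+6+9 = 35.
S(849452927) = 8+4+9+4+5+2+9+2+7 = 50.
35 · 50 = 1750.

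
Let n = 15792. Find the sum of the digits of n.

24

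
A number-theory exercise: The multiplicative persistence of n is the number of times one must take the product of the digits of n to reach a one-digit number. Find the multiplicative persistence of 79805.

79805 → 0 (1 step)

1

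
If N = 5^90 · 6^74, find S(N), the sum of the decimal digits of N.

5^90 · 6^74 = 3093804869147530665688496870009670547485351562500000000000000000000000000000000000000000000000000000000000000000000000000
Sum of its 121 digits: 225.

225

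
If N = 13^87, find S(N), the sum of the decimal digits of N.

13^87 = 8185998310860815599380499312330298539006431803783718344702355823859470167514304642248928162666917
Sum of its 97 digits: 442.

442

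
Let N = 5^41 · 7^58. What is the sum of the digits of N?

320

5^41 · 7^58 = 471472643599501870551136504563885643538603721319714168203063309192657470703125
Sum of its 78 digits: 320.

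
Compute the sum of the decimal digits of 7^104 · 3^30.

7^104 · 3^30 = 1598946022750756874821550150516278883420256492855470300487065253111105340925892189006668341614366192249
Sum of its 103 digits: 432.

432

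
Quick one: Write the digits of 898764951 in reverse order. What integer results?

159467898

Reversing 898764951 gives 159467898.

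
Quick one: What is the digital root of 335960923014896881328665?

7

3+3+5+9+6+0+9+2+3+0+1+4+8+9+6+8+8+1+3+2+8+6+6+5 = 115
1+1+5 = 7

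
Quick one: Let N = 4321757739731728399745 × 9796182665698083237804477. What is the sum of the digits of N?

207

4321757739731728399745 × 9796182665698083237804477 = 42336728255306486136028642594509981242406658365
Sum of its 47 digits: 207.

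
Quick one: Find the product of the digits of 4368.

4×3×6×8 = 576

576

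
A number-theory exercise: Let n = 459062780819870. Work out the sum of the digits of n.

74

4+5+9+0+6+2+7+8+0+8+1+9+8+7+0 = 74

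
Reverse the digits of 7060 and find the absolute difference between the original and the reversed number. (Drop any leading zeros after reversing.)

Reverse of 7060 is 607.
|7060 − 607| = 6453

6453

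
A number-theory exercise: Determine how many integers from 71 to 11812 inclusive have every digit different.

The integers in [71, 11812] that have every digit different: 71, 72, 73, 74, 75, 76, …, 10986, 10987.
5546 qualify.

5546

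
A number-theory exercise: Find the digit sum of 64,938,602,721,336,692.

77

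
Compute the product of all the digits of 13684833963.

1×3×6×8×4×8×3×3×9×6×3 = 6718464

6718464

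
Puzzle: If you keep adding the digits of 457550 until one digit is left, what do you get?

4+5+7+5+5+0 = 26
2+6 = 8

8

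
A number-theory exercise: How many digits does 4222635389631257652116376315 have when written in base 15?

4222635389631257652116376315 in base 15 is 3B68A1C78A78EAD7BE09D810, which has 24 digits.

24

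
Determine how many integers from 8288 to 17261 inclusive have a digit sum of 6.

56

The integers in [8288, 17261] that have a digit sum of 6: 10005, 10014, 10023, 10032, 10041, 10050, …, 14100, 15000.
56 qualify.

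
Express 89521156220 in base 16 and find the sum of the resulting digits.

89521156220 in base 16 is 14D7E0707C.
Digit sum: 1+4+13+7+14+0+7+0+7+12 = 65.

65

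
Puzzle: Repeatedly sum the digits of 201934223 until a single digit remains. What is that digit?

2+0+1+9+3+4+2+2+3 = 26
2+6 = 8

8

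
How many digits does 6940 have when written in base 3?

6940 in base 3 is 100112001, which has 9 digits.

9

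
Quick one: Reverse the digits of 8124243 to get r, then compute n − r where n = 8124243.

4700025

Reverse of 8124243 is 3424218.
8124243 − 3424218 = 4700025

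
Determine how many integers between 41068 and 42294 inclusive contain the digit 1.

1070

The integers in [41068, 42294] that contain the digit 1: 41068, 41069, 41070, 41071, 41072, 41073, …, 42281, 42291.
1070 qualify.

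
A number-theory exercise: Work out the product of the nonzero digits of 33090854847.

2903040

3×3×9×8×5×4×8×4×7 = 2903040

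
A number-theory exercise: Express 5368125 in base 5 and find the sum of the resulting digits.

17

5368125 in base 5 is 2333240000.
Digit sum: 2+3+3+3+2+4+0+0+0+0 = 17.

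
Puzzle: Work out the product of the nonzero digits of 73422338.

24192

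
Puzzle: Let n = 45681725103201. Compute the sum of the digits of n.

45

4+5+6+8+1+7+2+5+1+0+3+2+0+1 = 45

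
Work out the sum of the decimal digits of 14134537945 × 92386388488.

94

14134537945 × 92386388488 = 1305838913685147177160
Sum of its 22 digits: 94.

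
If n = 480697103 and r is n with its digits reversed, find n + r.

Reverse of 480697103 is 301796084.
480697103 + 301796084 = 782493187

782493187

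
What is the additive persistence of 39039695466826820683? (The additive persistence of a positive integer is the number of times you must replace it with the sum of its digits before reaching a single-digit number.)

39039695466826820683 → 103 → 4 (2 steps)

2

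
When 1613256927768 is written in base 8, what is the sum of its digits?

52

1613256927768 in base 8 is 27363546625030.
Digit sum: 2+7+3+6+3+5+4+6+6+2+5+0+3+0 = 52.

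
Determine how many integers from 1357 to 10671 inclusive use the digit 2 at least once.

The integers in [1357, 10671] that use the digit 2 at least once: 1362, 1372, 1382, 1392, 1402, 1412, …, 10652, 10662.
3226 qualify.

3226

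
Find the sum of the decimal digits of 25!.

72

25! = 15511210043330985984000000
Sum of its 26 digits: 72.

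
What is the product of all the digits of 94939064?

0

9×4×9×3×9×0×6×4 = 0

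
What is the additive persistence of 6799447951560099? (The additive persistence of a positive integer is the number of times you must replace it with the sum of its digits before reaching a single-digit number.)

2

6799447951560099 → 90 → 9 (2 steps)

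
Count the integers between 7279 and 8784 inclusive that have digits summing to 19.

113

The integers in [7279, 8784] that have digits summing to 19: 7282, 7291, 7309, 7318, 7327, 7336, …, 8731, 8740.
113 qualify.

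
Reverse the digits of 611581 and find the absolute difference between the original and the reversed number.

426465

Reverse of 611581 is 185116.
|611581 − 185116| = 426465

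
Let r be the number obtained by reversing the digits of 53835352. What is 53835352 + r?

Reverse of 53835352 is 25353835.
53835352 + 25353835 = 79189187

79189187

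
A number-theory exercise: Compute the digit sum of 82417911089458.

67

8+2+4+1+7+9+1+1+0+8+9+4+5+8 = 67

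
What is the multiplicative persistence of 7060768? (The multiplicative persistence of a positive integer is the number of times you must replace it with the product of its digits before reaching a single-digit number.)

1

7060768 → 0 (1 step)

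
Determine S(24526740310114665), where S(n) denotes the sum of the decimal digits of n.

57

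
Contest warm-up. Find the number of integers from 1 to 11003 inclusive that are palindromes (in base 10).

The integers in [1, 11003] that are palindromes (in base 10): 1, 2, 3, 4, 5, 6, …, 10801, 10901.
208 qualify.

208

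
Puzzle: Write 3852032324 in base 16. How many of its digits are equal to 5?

2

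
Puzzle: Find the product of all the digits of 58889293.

5×8×8×8×9×2×9×3 = 1244160

1244160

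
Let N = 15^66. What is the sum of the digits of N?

15^66 = 418815838978815198480167386070033134527756946141607841127552092075347900390625
Sum of its 78 digits: 342.

342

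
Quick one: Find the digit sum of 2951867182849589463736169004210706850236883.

2+9+5+1+8+6+7+1+8+2+8+4+9+5+8+9+4+6+3+7+3+6+1+6+9+0+0+4+2+1+0+7+0+6+8+5+0+2+3+6+8+8+3 = 200

200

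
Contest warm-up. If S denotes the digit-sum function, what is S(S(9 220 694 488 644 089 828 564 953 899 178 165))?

First digit sum: 187.
1+8+7 = 16.

16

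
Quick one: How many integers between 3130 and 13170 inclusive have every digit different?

4172

The integers in [3130, 13170] that have every digit different: 3140, 3142, 3145, 3146, 3147, 3148, …, 13097, 13098.
4172 qualify.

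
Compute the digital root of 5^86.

The digital root of n equals n mod 9 (or 9 when 9 | n), so we need 5^86 mod 9.
5^86 ≡ 7 (mod 9), so the digital root is 7.

7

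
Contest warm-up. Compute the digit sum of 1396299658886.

80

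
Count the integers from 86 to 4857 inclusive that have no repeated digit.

2598

The integers in [86, 4857] that have no repeated digit: 86, 87, 89, 90, 91, 92, …, 4856, 4857.
2598 qualify.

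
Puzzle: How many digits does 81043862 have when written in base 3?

81043862 in base 3 is 12122111110021112, which has 17 digits.

17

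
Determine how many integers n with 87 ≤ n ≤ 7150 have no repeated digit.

3768

The integers in [87, 7150] that have no repeated digit: 87, 89, 90, 91, 92, 93, …, 7149, 7150.
3768 qualify.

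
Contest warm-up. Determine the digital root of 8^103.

8

The digital root of n equals n mod 9 (or 9 when 9 | n), so we need 8^103 mod 9.
8^103 ≡ 8 (mod 9), so the digital root is 8.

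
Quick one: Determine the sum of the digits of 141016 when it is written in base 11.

141016 in base 11 is 96A47.
Digit sum: 9+6+10+4+7 = 36.

36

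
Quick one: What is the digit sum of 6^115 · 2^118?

576

6^115 · 2^118 = 102078265617937785908618438803901658387777844908089699232453225578113102595130437535327656743367957092517210172024749706706944
Sum of its 126 digits: 576.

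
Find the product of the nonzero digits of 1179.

1×1×7×9 = 63

63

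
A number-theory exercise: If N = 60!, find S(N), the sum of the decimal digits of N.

60! = 8320987112741390144276341183223364380754172606361245952449277696409600000000000000
Sum of its 82 digits: 288.

288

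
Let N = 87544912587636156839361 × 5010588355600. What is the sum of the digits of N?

171

87544912587636156839361 × 5010588355600 = 438651519603629591988837526344771600
Sum of its 36 digits: 171.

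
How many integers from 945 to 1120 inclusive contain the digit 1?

The integers in [945, 1120] that contain the digit 1: 951, 961, 971, 981, 991, 1000, …, 1119, 1120.
126 qualify.

126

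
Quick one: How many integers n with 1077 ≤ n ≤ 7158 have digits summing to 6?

The integers in [1077, 7158] that have digits summing to 6: 1104, 1113, 1122, 1131, 1140, 1203, …, 5100, 6000.
50 qualify.

50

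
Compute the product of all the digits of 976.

378

9×7×6 = 378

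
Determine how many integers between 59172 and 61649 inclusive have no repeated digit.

809

The integers in [59172, 61649] that have no repeated digit: 59172, 59173, 59174, 59176, 59178, 59180, …, 61597, 61598.
809 qualify.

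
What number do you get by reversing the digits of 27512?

21572

Reversing 27512 gives 21572.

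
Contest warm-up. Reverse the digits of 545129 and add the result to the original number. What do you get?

Reverse of 545129 is 921545.
545129 + 921545 = 1466674

1466674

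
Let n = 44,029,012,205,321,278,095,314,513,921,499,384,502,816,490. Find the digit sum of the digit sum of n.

14

First digit sum: 167.
1+6+7 = 14.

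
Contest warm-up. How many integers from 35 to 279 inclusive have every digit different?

187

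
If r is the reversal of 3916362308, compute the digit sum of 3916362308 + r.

55

Reversal of 3916362308 is 8032636193; 3916362308 + 8032636193 = 11948998501.
Digit sum of 11948998501: 1+1+9+4+8+9+9+8+5+0+1 = 55.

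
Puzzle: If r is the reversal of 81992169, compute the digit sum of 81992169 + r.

36

Reversal of 81992169 is 96129918; 81992169 + 96129918 = 178122087.
Digit sum of 178122087: 1+7+8+1+2+2+0+8+7 = 36.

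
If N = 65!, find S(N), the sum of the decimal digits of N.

65! = 8247650592082470666723170306785496252186258551345437492922123134388955774976000000000000000
Sum of its 91 digits: 351.

351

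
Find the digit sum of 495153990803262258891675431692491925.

172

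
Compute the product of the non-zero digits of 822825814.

8×2×2×8×2×5×8×1×4 = 81920

81920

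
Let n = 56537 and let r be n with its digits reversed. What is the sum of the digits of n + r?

Reversal of 56537 is 73565; 56537 + 73565 = 130102.
Digit sum of 130102: 1+3+0+1+0+2 = 7.

7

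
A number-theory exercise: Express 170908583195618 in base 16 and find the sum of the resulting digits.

170908583195618 in base 16 is 9B70C163F3E2.
Digit sum: 9+11+7+0+12+1+6+3+15+3+14+2 = 83.

83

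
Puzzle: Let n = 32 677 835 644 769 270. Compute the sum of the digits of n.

86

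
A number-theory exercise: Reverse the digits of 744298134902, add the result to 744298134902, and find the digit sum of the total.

Reversal of 744298134902 is 209431892447; 744298134902 + 209431892447 = 953730027349.
Digit sum of 953730027349: 9+5+3+7+3+0+0+2+7+3+4+9 = 52.

52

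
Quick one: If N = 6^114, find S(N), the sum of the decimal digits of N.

6^114 = 51196767818932398352996442938060122617228848590636949323603892304516667363736020735492096
Sum of its 89 digits: 414.

414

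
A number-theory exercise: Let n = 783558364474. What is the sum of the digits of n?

7+8+3+5+5+8+3+6+4+4+7+4 = 64

64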